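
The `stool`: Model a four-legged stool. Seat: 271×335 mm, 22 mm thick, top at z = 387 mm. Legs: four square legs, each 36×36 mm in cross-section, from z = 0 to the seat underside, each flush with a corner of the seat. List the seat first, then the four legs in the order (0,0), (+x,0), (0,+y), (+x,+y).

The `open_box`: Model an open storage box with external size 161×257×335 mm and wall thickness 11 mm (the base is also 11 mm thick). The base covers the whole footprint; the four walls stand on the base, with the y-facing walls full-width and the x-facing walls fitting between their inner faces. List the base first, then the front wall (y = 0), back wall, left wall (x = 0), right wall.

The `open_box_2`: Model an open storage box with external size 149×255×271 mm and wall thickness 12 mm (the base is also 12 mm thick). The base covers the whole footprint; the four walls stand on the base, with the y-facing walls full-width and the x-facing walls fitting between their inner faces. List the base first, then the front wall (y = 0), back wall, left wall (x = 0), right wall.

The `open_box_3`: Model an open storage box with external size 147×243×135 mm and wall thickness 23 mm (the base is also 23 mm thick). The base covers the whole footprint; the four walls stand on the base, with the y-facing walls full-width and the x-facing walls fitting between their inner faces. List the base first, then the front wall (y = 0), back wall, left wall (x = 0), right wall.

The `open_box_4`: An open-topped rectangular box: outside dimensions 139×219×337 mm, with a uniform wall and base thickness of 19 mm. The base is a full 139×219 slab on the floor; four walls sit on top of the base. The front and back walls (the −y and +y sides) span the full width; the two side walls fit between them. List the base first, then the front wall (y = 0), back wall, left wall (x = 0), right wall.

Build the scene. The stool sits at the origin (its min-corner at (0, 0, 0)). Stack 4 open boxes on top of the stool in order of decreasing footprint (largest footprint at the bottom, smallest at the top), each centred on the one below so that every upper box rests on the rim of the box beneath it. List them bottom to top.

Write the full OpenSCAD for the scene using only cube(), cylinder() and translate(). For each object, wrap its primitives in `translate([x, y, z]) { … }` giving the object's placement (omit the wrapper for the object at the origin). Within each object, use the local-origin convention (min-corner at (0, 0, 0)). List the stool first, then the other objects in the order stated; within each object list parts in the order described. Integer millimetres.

translate([0, 0, 365]) cube([271, 335, 22]);
cube([36, 36, 365]);
translate([235, 0, 0]) cube([36, 36, 365]);
translate([0, 299, 0]) cube([36, 36, 365]);
translate([235, 299, 0]) cube([36, 36, 365]);
translate([55, 39, 387]) {
  cube([161, 257, 11]);
  translate([0, 0, 11]) cube([161, 11, 324]);
  translate([0, 246, 11]) cube([161, 11, 324]);
  translate([0, 11, 11]) cube([11, 235, 324]);
  translate([150, 11, 11]) cube([11, 235, 324]);
}
translate([61, 40, 722]) {
  cube([149, 255, 12]);
  translate([0, 0, 12]) cube([149, 12, 259]);
  translate([0, 243, 12]) cube([149, 12, 259]);
  translate([0, 12, 12]) cube([12, 231, 259]);
  translate([137, 12, 12]) cube([12, 231, 259]);
}
translate([62, 46, 993]) {
  cube([147, 243, 23]);
  translate([0, 0, 23]) cube([147, 23, 112]);
  translate([0, 220, 23]) cube([147, 23, 112]);
  translate([0, 23, 23]) cube([23, 197, 112]);
  translate([124, 23, 23]) cube([23, 197, 112]);
}
translate([66, 58, 1128]) {
  cube([139, 219, 19]);
  translate([0, 0, 19]) cube([139, 19, 318]);
  translate([0, 200, 19]) cube([139, 19, 318]);
  translate([0, 19, 19]) cube([19, 181, 318]);
  translate([120, 19, 19]) cube([19, 181, 318]);
}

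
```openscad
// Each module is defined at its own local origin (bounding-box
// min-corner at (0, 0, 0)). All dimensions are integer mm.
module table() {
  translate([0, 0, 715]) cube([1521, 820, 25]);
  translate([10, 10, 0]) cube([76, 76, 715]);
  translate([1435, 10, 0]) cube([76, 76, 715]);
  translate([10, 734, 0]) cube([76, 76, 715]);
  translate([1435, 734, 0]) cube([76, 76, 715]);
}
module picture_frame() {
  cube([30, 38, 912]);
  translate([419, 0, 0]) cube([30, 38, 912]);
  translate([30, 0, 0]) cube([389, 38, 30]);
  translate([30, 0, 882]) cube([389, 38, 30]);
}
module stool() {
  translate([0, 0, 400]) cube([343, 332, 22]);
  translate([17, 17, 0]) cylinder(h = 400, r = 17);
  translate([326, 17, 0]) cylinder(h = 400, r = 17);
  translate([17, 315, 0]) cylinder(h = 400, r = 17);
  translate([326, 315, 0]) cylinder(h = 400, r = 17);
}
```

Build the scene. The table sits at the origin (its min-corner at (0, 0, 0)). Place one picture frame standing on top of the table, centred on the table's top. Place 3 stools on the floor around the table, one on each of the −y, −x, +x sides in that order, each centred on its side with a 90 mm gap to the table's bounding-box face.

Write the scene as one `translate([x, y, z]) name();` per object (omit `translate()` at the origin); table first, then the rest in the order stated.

table();
translate([536, 391, 740]) picture_frame();
translate([589, -422, 0]) stool();
translate([-433, 244, 0]) stool();
translate([1611, 244, 0]) stool();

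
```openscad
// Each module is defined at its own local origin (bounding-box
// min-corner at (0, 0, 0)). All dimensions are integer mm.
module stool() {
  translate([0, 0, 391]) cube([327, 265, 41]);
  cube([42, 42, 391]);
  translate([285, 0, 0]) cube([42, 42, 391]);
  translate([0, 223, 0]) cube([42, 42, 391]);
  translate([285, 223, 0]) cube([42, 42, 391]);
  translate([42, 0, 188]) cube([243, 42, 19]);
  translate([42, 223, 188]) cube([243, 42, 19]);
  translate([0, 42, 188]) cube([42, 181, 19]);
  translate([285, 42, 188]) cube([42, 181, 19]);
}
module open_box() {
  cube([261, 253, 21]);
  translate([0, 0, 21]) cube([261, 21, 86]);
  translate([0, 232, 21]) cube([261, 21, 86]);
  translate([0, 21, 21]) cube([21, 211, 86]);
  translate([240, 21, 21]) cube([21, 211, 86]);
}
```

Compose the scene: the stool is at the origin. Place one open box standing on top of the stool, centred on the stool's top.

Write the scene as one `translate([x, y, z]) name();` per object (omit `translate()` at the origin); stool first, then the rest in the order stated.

stool();
translate([33, 6, 432]) open_box();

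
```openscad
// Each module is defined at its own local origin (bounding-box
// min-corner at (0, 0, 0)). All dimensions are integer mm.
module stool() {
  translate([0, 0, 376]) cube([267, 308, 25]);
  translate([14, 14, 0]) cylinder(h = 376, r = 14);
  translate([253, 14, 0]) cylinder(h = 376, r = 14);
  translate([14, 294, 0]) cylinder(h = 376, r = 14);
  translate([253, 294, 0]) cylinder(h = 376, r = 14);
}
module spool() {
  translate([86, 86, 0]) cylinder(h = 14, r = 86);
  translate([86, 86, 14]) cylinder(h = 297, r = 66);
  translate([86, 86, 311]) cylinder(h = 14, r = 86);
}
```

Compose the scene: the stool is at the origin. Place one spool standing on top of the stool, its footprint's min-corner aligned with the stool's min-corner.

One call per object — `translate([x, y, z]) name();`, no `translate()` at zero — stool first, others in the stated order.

stool();
translate([0, 0, 401]) spool();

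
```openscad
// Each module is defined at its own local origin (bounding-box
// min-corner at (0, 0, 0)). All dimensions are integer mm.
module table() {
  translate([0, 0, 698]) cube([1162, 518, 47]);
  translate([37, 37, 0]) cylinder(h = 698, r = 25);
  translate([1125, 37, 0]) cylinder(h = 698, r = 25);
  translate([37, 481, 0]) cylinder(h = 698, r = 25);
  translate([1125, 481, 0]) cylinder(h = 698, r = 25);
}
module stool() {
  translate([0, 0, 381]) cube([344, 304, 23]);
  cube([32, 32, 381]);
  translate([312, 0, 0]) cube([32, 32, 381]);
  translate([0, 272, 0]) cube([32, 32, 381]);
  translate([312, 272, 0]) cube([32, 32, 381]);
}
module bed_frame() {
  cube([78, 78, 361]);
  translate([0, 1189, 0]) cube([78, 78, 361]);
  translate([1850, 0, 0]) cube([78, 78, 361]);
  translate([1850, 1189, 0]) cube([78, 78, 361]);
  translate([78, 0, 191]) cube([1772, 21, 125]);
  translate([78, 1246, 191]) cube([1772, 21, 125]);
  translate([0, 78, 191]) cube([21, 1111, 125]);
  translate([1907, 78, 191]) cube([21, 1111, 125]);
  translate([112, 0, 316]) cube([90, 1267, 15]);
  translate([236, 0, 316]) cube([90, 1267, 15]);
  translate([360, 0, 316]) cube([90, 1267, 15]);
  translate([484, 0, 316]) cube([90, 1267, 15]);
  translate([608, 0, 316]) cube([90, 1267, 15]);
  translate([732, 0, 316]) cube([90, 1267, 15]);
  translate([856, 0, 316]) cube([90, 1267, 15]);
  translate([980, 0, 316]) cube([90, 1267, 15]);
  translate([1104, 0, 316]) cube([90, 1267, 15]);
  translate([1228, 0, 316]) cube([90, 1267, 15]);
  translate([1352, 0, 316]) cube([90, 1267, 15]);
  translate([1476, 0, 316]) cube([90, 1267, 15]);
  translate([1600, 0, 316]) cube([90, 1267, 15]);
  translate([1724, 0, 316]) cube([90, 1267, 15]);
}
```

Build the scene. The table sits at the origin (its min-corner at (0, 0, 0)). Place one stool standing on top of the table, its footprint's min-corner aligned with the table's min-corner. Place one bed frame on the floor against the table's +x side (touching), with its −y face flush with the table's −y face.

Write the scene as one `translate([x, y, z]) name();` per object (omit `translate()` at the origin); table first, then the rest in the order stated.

table();
translate([0, 0, 745]) stool();
translate([1162, 0, 0]) bed_frame();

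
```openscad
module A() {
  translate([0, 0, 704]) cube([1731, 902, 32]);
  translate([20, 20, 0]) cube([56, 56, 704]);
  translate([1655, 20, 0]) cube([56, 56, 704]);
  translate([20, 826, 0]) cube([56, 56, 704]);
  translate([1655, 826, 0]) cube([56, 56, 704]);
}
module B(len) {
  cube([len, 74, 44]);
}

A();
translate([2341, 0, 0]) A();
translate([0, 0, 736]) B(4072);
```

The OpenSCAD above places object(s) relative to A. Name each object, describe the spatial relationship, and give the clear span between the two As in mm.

Second table starts at x = 2341; first ends at x = 1731; clear span = 2341 − 1731 = 610 mm.

A is a table. B is a beam. A beam spans the tops of two tables. The clear span between the two tables is 610 mm.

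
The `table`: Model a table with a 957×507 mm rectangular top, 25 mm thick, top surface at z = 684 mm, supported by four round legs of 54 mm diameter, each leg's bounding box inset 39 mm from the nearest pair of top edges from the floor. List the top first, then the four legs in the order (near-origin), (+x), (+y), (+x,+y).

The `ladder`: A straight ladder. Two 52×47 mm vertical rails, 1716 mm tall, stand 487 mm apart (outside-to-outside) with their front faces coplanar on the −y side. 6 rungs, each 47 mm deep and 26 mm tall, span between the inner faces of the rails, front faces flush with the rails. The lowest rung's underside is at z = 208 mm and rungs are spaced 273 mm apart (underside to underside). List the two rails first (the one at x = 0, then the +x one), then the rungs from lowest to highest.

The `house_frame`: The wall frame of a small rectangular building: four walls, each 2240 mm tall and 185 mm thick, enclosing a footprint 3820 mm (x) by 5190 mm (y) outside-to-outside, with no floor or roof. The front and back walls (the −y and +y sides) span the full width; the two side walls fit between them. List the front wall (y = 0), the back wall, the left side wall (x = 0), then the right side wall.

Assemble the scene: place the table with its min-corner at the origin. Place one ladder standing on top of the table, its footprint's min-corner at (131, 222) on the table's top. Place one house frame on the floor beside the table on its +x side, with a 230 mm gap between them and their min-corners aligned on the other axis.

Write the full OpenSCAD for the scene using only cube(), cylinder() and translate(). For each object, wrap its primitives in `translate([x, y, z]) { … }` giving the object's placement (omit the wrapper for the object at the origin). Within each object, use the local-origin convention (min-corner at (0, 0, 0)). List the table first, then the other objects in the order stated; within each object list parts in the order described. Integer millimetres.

translate([0, 0, 659]) cube([957, 507, 25]);
translate([66, 66, 0]) cylinder(h = 659, r = 27);
translate([891, 66, 0]) cylinder(h = 659, r = 27);
translate([66, 441, 0]) cylinder(h = 659, r = 27);
translate([891, 441, 0]) cylinder(h = 659, r = 27);
translate([131, 222, 684]) {
  cube([52, 47, 1716]);
  translate([435, 0, 0]) cube([52, 47, 1716]);
  translate([52, 0, 208]) cube([383, 47, 26]);
  translate([52, 0, 481]) cube([383, 47, 26]);
  translate([52, 0, 754]) cube([383, 47, 26]);
  translate([52, 0, 1027]) cube([383, 47, 26]);
  translate([52, 0, 1300]) cube([383, 47, 26]);
  translate([52, 0, 1573]) cube([383, 47, 26]);
}
translate([1187, 0, 0]) {
  cube([3820, 185, 2240]);
  translate([0, 5005, 0]) cube([3820, 185, 2240]);
  translate([0, 185, 0]) cube([185, 4820, 2240]);
  translate([3635, 185, 0]) cube([185, 4820, 2240]);
}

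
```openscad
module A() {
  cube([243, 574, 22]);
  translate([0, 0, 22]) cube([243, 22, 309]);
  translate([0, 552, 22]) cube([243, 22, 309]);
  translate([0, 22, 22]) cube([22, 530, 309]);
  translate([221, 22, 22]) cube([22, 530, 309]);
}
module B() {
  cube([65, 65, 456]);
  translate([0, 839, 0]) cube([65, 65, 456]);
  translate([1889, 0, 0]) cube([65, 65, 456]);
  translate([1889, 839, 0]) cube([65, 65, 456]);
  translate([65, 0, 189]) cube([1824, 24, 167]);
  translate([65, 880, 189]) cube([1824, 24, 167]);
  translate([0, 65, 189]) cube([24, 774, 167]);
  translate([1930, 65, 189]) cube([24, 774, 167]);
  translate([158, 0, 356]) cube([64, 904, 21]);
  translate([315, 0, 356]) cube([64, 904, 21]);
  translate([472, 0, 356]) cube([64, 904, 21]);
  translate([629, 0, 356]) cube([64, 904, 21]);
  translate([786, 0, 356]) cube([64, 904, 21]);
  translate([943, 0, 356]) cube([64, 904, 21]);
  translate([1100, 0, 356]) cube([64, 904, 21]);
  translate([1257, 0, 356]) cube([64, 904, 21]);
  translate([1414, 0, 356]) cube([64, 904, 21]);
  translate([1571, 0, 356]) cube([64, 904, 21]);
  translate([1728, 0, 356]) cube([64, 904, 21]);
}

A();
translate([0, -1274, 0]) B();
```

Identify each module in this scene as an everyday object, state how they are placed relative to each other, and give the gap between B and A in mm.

The bed frame's nearest face is 370 mm from the open box's −y face.

A is an open box. B is a bed frame. The bed frame is on the floor beside the open box on its −y side. The gap between the bed frame and the open box is 370 mm.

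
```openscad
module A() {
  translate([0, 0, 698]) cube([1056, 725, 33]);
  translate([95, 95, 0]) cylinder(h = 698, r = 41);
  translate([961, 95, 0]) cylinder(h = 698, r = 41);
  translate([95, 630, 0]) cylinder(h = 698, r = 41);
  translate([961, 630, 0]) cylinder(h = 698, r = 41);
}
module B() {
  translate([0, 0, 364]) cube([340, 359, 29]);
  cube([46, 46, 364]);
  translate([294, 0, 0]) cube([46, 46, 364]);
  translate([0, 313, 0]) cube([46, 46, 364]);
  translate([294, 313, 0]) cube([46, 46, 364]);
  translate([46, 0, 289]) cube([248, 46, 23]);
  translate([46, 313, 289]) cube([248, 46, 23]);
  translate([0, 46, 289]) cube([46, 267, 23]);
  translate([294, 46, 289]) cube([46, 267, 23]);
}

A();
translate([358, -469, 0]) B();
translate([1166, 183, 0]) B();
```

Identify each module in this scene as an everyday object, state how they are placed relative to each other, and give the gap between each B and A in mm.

Each stool's nearest face is 110 mm from the table's bounding box.

A is a table. B is a stool. Two stools sit around the table at the −y, +x sides. The gap between each stool and the table is 110 mm.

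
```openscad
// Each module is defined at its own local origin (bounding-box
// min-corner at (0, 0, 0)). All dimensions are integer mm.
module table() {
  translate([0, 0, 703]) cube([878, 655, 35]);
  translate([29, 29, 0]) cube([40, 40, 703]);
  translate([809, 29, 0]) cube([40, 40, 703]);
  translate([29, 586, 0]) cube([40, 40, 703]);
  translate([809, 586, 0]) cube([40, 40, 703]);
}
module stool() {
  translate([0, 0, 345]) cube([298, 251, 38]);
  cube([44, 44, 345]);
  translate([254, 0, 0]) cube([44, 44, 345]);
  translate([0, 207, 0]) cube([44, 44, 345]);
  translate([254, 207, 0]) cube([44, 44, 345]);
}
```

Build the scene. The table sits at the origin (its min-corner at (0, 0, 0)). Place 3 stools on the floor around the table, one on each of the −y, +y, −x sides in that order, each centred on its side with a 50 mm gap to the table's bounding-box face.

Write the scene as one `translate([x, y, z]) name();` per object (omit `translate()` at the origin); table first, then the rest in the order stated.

table();
translate([290, -301, 0]) stool();
translate([290, 705, 0]) stool();
translate([-348, 202, 0]) stool();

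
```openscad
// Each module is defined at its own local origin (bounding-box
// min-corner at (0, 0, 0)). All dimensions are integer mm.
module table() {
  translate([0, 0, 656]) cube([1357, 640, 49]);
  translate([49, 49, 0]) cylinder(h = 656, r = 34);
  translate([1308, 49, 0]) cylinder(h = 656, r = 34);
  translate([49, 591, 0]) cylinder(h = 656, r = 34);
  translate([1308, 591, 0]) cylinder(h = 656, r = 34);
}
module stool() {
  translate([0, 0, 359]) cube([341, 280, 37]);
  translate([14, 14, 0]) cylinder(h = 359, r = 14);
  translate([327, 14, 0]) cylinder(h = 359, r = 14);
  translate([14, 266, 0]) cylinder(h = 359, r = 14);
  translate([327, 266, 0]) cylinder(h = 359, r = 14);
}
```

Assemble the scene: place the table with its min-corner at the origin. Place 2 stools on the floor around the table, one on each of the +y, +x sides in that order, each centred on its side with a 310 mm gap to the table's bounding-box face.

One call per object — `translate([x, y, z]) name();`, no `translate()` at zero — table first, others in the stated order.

table();
translate([508, 950, 0]) stool();
translate([1667, 180, 0]) stool();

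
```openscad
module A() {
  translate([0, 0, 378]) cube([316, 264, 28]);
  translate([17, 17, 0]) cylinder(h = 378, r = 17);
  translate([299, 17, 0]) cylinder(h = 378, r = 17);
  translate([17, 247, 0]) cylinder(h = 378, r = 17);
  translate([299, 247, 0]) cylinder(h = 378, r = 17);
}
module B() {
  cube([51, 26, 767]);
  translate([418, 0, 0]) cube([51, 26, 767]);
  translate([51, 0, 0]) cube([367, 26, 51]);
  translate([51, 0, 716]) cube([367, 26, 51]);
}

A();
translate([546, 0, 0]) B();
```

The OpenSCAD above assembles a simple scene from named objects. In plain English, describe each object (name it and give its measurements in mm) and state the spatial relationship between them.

A is a four-legged stool. The seat is 316×264 mm, 28 mm thick, top at z = 406 mm. It stands on four round legs, each 34 mm in diameter, from z = 0 to the seat underside, each leg's axis is inset half a diameter from the nearest pair of seat edges (so the leg's bounding box is flush with the corner).

B is a picture frame with a 367×665 mm rectangular opening (x by z) and a uniform 51 mm border on every side. Frame depth is 26 mm along y. It is built from two vertical stiles running the full outside height and two horizontal rails spanning the gap between the stiles.

The picture frame is on the floor beside the stool on its +x side.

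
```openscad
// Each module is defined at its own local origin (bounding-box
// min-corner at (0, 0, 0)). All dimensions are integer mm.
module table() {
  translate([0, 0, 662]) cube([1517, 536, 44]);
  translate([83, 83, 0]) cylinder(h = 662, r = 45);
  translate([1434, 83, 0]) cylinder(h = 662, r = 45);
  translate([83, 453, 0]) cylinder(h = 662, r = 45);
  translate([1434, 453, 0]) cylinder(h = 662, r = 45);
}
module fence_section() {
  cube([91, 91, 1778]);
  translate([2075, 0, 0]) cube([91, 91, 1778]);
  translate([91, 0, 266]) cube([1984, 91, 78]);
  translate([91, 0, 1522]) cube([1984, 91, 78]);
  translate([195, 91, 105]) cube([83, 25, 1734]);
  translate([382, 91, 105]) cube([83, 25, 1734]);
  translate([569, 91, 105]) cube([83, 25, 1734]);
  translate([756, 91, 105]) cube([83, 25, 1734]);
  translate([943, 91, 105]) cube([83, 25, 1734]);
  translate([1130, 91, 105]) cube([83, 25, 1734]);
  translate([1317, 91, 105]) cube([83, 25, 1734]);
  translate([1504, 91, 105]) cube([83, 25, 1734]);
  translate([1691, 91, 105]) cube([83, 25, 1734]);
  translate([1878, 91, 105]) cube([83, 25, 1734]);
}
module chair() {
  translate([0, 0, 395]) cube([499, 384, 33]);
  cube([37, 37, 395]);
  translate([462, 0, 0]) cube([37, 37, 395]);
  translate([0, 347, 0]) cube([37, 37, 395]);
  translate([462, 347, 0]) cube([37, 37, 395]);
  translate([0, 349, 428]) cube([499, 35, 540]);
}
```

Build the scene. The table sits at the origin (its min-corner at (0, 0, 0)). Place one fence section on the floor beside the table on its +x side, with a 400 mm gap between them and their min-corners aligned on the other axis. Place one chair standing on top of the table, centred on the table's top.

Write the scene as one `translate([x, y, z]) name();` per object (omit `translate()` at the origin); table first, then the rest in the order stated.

table();
translate([1917, 0, 0]) fence_section();
translate([509, 76, 706]) chair();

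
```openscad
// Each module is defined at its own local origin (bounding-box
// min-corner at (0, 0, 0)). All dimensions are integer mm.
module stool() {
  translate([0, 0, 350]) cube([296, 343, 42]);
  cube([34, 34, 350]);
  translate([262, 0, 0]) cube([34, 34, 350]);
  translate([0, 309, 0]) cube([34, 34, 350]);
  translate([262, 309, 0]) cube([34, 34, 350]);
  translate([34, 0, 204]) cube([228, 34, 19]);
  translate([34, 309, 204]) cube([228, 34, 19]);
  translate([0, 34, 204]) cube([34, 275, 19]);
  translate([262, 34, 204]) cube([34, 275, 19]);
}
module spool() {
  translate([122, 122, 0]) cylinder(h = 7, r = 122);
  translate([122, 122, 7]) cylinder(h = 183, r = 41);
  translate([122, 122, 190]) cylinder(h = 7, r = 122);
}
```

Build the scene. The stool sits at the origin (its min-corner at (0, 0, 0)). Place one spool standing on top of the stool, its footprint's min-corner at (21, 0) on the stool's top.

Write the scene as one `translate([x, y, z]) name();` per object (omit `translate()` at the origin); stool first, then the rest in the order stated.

stool();
translate([21, 0, 392]) spool();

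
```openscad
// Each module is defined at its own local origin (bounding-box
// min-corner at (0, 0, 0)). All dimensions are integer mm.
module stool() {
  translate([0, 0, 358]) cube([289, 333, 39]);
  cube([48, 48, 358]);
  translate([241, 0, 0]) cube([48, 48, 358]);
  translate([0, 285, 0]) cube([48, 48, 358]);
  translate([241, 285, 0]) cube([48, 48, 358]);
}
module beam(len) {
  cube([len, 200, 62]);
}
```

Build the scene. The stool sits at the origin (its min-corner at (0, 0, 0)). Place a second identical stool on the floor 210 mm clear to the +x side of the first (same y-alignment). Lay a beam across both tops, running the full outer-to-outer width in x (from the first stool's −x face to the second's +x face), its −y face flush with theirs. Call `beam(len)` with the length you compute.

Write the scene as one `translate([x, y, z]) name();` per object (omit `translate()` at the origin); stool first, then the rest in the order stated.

stool();
translate([499, 0, 0]) stool();
translate([0, 0, 397]) beam(788);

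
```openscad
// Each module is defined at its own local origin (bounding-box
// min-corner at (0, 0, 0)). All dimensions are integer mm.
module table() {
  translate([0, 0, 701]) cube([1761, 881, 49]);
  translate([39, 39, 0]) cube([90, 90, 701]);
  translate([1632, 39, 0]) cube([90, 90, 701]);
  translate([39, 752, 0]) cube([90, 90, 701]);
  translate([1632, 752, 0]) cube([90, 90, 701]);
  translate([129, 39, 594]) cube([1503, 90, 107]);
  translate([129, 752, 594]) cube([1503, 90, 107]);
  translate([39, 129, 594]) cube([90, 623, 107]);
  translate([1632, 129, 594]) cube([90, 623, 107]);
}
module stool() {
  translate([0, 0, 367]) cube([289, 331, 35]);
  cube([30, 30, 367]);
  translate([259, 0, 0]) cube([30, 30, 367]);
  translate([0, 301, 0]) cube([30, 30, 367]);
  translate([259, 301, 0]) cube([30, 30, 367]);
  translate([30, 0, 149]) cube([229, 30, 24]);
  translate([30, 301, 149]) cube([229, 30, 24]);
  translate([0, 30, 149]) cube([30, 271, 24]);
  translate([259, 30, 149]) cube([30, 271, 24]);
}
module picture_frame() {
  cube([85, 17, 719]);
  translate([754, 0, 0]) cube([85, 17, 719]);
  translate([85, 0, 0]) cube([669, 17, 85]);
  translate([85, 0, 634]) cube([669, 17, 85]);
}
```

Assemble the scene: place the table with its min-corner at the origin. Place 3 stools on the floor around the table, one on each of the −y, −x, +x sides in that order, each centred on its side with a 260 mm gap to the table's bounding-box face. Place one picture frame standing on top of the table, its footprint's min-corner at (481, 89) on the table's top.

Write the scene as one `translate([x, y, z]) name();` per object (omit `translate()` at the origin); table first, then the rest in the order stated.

table();
translate([736, -591, 0]) stool();
translate([-549, 275, 0]) stool();
translate([2021, 275, 0]) stool();
translate([481, 89, 750]) picture_frame();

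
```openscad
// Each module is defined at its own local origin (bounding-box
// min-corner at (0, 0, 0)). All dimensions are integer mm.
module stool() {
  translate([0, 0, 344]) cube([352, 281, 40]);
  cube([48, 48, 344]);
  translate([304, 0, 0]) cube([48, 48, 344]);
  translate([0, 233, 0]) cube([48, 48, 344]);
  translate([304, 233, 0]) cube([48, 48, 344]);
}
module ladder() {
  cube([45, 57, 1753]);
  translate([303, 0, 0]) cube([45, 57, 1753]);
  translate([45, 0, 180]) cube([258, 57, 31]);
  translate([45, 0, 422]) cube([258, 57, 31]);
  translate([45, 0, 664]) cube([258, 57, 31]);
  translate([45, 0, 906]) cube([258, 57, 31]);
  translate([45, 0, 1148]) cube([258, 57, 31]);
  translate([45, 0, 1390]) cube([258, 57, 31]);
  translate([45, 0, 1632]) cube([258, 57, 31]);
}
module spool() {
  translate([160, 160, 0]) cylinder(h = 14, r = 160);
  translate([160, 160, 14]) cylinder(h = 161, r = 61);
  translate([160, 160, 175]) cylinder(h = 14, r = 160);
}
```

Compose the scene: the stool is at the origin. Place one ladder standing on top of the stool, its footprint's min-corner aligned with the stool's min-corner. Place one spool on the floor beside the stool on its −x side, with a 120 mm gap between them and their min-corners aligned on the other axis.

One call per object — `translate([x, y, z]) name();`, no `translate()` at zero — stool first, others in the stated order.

stool();
translate([0, 0, 384]) ladder();
translate([-440, 0, 0]) spool();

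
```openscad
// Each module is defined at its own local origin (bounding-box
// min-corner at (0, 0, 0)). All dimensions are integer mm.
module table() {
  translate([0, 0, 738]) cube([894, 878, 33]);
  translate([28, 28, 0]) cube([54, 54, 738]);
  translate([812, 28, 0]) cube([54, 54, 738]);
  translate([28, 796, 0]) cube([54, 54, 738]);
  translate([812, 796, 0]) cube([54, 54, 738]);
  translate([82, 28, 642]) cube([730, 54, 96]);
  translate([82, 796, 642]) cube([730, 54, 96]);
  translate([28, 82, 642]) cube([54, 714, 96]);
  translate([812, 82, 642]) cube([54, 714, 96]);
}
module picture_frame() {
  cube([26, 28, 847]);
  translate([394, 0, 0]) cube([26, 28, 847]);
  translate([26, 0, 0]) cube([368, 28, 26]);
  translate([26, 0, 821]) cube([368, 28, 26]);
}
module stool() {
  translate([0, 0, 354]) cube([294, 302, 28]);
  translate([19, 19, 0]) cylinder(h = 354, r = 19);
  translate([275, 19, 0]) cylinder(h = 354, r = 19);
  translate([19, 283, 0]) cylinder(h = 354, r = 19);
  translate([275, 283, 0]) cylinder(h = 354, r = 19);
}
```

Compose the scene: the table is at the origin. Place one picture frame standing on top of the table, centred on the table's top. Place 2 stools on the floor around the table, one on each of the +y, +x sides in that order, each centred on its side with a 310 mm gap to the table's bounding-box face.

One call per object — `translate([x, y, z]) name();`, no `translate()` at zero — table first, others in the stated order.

table();
translate([237, 425, 771]) picture_frame();
translate([300, 1188, 0]) stool();
translate([1204, 288, 0]) stool();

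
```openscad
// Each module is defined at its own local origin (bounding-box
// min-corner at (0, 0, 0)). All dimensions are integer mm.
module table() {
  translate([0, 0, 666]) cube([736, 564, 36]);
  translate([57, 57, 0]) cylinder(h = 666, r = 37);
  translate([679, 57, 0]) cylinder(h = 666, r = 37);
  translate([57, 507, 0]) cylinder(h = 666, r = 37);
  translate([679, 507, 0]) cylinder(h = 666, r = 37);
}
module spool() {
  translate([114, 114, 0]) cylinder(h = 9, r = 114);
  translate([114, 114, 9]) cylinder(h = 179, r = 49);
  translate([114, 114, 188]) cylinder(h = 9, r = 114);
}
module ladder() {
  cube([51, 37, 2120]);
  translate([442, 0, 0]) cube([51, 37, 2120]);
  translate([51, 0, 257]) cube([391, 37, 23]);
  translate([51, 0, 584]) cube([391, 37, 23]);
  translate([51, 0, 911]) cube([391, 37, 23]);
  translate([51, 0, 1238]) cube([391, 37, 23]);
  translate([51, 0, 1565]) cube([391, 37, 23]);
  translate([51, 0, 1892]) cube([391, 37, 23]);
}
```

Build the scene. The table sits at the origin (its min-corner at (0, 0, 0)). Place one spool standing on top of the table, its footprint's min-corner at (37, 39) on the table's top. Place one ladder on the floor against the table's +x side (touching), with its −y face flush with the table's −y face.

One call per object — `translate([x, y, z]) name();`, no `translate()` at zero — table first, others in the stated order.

table();
translate([37, 39, 702]) spool();
translate([736, 0, 0]) ladder();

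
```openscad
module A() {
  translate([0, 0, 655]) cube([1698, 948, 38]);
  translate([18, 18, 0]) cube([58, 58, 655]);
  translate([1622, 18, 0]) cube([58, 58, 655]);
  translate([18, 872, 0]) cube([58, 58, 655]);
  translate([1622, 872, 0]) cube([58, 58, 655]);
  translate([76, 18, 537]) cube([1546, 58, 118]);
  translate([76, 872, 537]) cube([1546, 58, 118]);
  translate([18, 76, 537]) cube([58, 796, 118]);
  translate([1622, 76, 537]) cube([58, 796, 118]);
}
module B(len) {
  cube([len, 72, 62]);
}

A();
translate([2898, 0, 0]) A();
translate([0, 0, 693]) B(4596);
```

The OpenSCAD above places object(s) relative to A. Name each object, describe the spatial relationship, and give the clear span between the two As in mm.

Second table starts at x = 2898; first ends at x = 1698; clear span = 2898 − 1698 = 1200 mm.

A is a table. B is a beam. A beam spans the tops of two tables. The clear span between the two tables is 1200 mm.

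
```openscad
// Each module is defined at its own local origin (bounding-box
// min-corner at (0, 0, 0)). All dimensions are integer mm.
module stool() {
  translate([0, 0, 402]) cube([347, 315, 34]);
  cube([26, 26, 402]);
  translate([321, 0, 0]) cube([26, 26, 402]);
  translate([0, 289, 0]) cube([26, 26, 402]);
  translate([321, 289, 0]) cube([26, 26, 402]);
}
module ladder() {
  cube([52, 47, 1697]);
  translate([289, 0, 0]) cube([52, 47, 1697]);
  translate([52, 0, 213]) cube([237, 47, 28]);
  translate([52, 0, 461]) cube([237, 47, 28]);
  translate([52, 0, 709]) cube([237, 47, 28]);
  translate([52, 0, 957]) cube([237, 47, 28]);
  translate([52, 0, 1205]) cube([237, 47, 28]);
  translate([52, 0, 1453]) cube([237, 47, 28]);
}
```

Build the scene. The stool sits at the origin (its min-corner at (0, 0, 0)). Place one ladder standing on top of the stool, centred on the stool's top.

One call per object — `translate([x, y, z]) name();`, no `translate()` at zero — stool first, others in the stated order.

stool();
translate([3, 134, 436]) ladder();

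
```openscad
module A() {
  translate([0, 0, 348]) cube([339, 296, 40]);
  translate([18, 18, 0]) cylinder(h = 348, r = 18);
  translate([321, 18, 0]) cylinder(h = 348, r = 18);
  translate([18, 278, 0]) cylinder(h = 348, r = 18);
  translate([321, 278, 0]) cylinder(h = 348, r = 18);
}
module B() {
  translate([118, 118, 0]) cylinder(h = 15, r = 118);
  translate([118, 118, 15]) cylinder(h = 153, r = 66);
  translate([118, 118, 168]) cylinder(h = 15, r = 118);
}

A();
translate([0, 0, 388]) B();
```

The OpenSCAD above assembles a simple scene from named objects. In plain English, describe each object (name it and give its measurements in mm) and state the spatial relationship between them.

A is a simple wooden stool: a rectangular seat 339 mm (x) by 296 mm (y), 40 mm thick, top face at z = 388 mm, on four round legs, each 36 mm in diameter. The legs rest on z = 0, each leg's axis is inset half a diameter from the nearest pair of seat edges (so the leg's bounding box is flush with the corner).

B is a spool: two coaxial disc flanges of radius 118 mm and thickness 15 mm, joined by a core cylinder of radius 66 mm and height 153 mm. The lower flange rests on z = 0 and the three cylinders share a vertical axis.

The spool is on top of the stool.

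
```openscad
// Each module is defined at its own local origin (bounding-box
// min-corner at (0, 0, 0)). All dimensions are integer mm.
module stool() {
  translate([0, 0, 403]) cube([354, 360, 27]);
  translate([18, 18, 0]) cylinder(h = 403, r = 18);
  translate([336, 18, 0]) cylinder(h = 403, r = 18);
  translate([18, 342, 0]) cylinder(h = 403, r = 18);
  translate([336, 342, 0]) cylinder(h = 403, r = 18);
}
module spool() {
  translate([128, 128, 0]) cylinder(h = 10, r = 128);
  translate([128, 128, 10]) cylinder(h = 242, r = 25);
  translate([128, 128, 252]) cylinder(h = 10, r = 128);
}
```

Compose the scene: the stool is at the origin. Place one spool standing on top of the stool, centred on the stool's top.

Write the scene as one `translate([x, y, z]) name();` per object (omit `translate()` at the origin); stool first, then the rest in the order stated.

stool();
translate([49, 52, 430]) spool();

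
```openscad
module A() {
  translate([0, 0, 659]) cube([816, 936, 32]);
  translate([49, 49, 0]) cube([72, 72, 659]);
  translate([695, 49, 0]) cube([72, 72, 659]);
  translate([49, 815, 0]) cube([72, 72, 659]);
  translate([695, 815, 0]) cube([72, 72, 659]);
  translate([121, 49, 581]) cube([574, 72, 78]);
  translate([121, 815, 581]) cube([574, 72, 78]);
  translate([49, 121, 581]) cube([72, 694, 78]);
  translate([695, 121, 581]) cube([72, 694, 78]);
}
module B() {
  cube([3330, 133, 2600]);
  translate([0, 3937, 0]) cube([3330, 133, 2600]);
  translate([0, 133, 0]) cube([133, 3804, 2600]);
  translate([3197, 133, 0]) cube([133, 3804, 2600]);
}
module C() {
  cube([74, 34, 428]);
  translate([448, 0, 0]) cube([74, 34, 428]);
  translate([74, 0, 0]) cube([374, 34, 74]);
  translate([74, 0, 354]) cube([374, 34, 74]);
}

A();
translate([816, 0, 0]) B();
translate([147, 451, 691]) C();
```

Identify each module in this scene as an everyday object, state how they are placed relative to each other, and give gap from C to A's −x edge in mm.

A is a table. B is a house frame. C is a picture frame. The house frame is against the table's +x side, with their −y faces flush. The picture frame is on top of the table, centred. The gap from the picture frame to the table's −x edge is 147 mm.

The picture frame's min-x is at 147; the table's min-x is 0; gap = 147 mm.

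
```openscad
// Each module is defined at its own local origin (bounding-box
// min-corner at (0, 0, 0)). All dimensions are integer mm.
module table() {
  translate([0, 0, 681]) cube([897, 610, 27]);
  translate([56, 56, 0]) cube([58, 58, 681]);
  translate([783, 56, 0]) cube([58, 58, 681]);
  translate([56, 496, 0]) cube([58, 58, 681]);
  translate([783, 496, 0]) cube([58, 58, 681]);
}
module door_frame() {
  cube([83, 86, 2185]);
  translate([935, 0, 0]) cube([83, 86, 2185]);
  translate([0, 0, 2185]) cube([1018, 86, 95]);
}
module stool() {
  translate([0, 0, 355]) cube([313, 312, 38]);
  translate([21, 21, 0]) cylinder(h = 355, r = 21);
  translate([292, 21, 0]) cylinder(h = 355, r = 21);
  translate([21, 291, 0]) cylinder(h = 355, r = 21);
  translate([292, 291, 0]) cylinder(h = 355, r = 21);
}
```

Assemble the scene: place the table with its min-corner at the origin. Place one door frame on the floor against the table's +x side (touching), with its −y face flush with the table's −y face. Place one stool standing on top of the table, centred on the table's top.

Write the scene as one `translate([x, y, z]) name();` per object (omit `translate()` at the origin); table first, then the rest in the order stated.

table();
translate([897, 0, 0]) door_frame();
translate([292, 149, 708]) stool();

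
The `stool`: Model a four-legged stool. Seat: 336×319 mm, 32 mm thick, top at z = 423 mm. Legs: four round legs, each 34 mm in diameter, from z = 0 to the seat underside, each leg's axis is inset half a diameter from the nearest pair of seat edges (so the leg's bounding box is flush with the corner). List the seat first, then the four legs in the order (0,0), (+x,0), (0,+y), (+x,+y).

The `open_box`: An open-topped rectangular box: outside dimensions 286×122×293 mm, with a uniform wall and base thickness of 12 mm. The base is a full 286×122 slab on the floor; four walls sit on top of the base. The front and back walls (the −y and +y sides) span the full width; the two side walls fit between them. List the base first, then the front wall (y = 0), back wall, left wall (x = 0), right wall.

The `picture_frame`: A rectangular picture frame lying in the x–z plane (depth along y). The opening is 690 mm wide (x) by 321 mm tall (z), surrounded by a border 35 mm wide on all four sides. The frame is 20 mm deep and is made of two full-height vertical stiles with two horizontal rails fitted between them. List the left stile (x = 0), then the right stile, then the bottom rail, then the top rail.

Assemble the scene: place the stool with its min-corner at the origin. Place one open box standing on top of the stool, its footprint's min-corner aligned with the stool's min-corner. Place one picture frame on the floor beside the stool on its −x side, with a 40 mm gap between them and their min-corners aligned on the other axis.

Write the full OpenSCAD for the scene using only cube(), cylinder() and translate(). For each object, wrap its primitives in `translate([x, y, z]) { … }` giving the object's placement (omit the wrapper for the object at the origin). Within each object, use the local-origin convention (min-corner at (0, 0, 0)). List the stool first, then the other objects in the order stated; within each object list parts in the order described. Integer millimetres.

translate([0, 0, 391]) cube([336, 319, 32]);
translate([17, 17, 0]) cylinder(h = 391, r = 17);
translate([319, 17, 0]) cylinder(h = 391, r = 17);
translate([17, 302, 0]) cylinder(h = 391, r = 17);
translate([319, 302, 0]) cylinder(h = 391, r = 17);
translate([0, 0, 423]) {
  cube([286, 122, 12]);
  translate([0, 0, 12]) cube([286, 12, 281]);
  translate([0, 110, 12]) cube([286, 12, 281]);
  translate([0, 12, 12]) cube([12, 98, 281]);
  translate([274, 12, 12]) cube([12, 98, 281]);
}
translate([-800, 0, 0]) {
  cube([35, 20, 391]);
  translate([725, 0, 0]) cube([35, 20, 391]);
  translate([35, 0, 0]) cube([690, 20, 35]);
  translate([35, 0, 356]) cube([690, 20, 35]);
}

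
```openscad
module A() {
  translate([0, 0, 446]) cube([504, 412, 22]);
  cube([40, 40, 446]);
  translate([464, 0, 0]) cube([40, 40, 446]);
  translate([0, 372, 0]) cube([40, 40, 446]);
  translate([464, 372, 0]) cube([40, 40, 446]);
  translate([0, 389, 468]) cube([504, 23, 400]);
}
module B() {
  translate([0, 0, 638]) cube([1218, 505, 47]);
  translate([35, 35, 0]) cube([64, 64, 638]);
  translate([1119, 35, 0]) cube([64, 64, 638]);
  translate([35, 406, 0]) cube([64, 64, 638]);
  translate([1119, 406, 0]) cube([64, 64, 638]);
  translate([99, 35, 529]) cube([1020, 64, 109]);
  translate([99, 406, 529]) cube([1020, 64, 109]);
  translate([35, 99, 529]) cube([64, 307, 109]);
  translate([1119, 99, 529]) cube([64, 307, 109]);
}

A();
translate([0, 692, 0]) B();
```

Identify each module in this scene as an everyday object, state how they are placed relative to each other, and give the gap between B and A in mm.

The table's nearest face is 280 mm from the chair's +y face.

A is a chair. B is a table. The table is on the floor beside the chair on its +y side. The gap between the table and the chair is 280 mm.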